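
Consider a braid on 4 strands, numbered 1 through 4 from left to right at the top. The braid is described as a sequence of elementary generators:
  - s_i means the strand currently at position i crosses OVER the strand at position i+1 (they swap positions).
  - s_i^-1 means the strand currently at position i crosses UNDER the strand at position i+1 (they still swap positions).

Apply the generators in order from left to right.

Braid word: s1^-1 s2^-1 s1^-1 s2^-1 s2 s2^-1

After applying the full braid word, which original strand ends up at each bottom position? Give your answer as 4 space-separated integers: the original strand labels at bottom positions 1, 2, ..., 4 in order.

Gen 1 (s1^-1): strand 1 crosses under strand 2. Perm now: [2 1 3 4]
Gen 2 (s2^-1): strand 1 crosses under strand 3. Perm now: [2 3 1 4]
Gen 3 (s1^-1): strand 2 crosses under strand 3. Perm now: [3 2 1 4]
Gen 4 (s2^-1): strand 2 crosses under strand 1. Perm now: [3 1 2 4]
Gen 5 (s2): strand 1 crosses over strand 2. Perm now: [3 2 1 4]
Gen 6 (s2^-1): strand 2 crosses under strand 1. Perm now: [3 1 2 4]

Answer: 3 1 2 4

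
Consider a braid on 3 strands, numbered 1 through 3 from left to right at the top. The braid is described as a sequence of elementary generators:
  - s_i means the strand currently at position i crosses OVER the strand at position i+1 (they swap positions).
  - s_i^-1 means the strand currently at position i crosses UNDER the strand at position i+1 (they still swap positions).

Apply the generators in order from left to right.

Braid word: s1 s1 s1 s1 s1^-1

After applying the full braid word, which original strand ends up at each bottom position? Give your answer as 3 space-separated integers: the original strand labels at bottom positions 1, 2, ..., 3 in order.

Gen 1 (s1): strand 1 crosses over strand 2. Perm now: [2 1 3]
Gen 2 (s1): strand 2 crosses over strand 1. Perm now: [1 2 3]
Gen 3 (s1): strand 1 crosses over strand 2. Perm now: [2 1 3]
Gen 4 (s1): strand 2 crosses over strand 1. Perm now: [1 2 3]
Gen 5 (s1^-1): strand 1 crosses under strand 2. Perm now: [2 1 3]

Answer: 2 1 3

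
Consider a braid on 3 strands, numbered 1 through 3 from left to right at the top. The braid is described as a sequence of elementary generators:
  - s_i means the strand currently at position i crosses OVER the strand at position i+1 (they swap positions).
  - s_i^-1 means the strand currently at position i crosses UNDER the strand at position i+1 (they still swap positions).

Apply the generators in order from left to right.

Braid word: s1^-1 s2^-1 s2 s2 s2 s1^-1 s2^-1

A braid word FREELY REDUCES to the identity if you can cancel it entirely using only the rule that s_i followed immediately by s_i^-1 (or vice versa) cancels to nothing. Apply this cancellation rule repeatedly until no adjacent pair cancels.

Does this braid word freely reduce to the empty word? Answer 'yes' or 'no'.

Answer: no

Derivation:
Gen 1 (s1^-1): push. Stack: [s1^-1]
Gen 2 (s2^-1): push. Stack: [s1^-1 s2^-1]
Gen 3 (s2): cancels prior s2^-1. Stack: [s1^-1]
Gen 4 (s2): push. Stack: [s1^-1 s2]
Gen 5 (s2): push. Stack: [s1^-1 s2 s2]
Gen 6 (s1^-1): push. Stack: [s1^-1 s2 s2 s1^-1]
Gen 7 (s2^-1): push. Stack: [s1^-1 s2 s2 s1^-1 s2^-1]
Reduced word: s1^-1 s2 s2 s1^-1 s2^-1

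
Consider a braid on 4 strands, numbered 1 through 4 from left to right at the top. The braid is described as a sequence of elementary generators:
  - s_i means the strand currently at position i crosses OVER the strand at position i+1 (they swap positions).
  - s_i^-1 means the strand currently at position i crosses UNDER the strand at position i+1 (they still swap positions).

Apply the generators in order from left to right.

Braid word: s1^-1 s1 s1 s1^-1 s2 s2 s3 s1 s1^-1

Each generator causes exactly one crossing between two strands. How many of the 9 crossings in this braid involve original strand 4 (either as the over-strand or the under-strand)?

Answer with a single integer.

Gen 1: crossing 1x2. Involves strand 4? no. Count so far: 0
Gen 2: crossing 2x1. Involves strand 4? no. Count so far: 0
Gen 3: crossing 1x2. Involves strand 4? no. Count so far: 0
Gen 4: crossing 2x1. Involves strand 4? no. Count so far: 0
Gen 5: crossing 2x3. Involves strand 4? no. Count so far: 0
Gen 6: crossing 3x2. Involves strand 4? no. Count so far: 0
Gen 7: crossing 3x4. Involves strand 4? yes. Count so far: 1
Gen 8: crossing 1x2. Involves strand 4? no. Count so far: 1
Gen 9: crossing 2x1. Involves strand 4? no. Count so far: 1

Answer: 1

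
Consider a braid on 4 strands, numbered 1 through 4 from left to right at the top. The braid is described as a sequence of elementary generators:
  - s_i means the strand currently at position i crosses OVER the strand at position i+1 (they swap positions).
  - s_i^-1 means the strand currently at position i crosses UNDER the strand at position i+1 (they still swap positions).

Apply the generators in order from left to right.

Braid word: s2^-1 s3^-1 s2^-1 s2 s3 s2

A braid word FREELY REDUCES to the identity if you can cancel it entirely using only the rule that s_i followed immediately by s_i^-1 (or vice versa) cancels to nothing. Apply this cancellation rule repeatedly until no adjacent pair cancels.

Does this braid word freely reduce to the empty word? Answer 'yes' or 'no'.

Answer: yes

Derivation:
Gen 1 (s2^-1): push. Stack: [s2^-1]
Gen 2 (s3^-1): push. Stack: [s2^-1 s3^-1]
Gen 3 (s2^-1): push. Stack: [s2^-1 s3^-1 s2^-1]
Gen 4 (s2): cancels prior s2^-1. Stack: [s2^-1 s3^-1]
Gen 5 (s3): cancels prior s3^-1. Stack: [s2^-1]
Gen 6 (s2): cancels prior s2^-1. Stack: []
Reduced word: (empty)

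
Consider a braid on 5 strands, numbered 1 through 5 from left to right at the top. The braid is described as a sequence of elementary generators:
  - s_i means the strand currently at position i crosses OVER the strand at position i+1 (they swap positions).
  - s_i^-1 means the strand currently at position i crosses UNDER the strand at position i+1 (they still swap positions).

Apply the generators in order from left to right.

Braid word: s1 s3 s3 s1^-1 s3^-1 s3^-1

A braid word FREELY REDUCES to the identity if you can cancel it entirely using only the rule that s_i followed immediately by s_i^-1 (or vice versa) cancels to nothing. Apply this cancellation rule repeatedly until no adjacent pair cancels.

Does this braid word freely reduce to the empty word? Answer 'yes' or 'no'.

Answer: no

Derivation:
Gen 1 (s1): push. Stack: [s1]
Gen 2 (s3): push. Stack: [s1 s3]
Gen 3 (s3): push. Stack: [s1 s3 s3]
Gen 4 (s1^-1): push. Stack: [s1 s3 s3 s1^-1]
Gen 5 (s3^-1): push. Stack: [s1 s3 s3 s1^-1 s3^-1]
Gen 6 (s3^-1): push. Stack: [s1 s3 s3 s1^-1 s3^-1 s3^-1]
Reduced word: s1 s3 s3 s1^-1 s3^-1 s3^-1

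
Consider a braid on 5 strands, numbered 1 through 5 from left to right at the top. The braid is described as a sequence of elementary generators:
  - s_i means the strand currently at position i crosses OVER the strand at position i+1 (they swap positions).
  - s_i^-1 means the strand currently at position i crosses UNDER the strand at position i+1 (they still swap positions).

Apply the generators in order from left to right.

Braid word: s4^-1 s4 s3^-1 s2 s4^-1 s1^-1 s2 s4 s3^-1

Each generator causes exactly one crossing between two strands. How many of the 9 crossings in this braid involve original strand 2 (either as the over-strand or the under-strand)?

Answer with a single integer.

Answer: 2

Derivation:
Gen 1: crossing 4x5. Involves strand 2? no. Count so far: 0
Gen 2: crossing 5x4. Involves strand 2? no. Count so far: 0
Gen 3: crossing 3x4. Involves strand 2? no. Count so far: 0
Gen 4: crossing 2x4. Involves strand 2? yes. Count so far: 1
Gen 5: crossing 3x5. Involves strand 2? no. Count so far: 1
Gen 6: crossing 1x4. Involves strand 2? no. Count so far: 1
Gen 7: crossing 1x2. Involves strand 2? yes. Count so far: 2
Gen 8: crossing 5x3. Involves strand 2? no. Count so far: 2
Gen 9: crossing 1x3. Involves strand 2? no. Count so far: 2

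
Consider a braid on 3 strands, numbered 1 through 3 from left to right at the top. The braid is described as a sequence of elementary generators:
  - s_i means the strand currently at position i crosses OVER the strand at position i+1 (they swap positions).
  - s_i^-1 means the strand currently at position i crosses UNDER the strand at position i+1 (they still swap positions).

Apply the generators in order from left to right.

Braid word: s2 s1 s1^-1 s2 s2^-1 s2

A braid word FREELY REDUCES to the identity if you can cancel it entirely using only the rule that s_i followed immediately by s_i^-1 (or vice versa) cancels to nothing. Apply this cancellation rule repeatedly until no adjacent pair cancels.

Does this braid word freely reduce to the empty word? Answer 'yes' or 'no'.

Answer: no

Derivation:
Gen 1 (s2): push. Stack: [s2]
Gen 2 (s1): push. Stack: [s2 s1]
Gen 3 (s1^-1): cancels prior s1. Stack: [s2]
Gen 4 (s2): push. Stack: [s2 s2]
Gen 5 (s2^-1): cancels prior s2. Stack: [s2]
Gen 6 (s2): push. Stack: [s2 s2]
Reduced word: s2 s2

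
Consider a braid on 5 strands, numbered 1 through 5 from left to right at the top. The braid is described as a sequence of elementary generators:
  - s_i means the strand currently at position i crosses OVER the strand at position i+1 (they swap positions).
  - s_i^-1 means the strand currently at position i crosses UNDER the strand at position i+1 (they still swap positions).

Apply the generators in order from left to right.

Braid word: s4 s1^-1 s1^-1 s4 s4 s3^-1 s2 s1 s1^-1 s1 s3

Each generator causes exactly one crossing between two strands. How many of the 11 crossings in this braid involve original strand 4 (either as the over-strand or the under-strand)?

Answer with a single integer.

Answer: 3

Derivation:
Gen 1: crossing 4x5. Involves strand 4? yes. Count so far: 1
Gen 2: crossing 1x2. Involves strand 4? no. Count so far: 1
Gen 3: crossing 2x1. Involves strand 4? no. Count so far: 1
Gen 4: crossing 5x4. Involves strand 4? yes. Count so far: 2
Gen 5: crossing 4x5. Involves strand 4? yes. Count so far: 3
Gen 6: crossing 3x5. Involves strand 4? no. Count so far: 3
Gen 7: crossing 2x5. Involves strand 4? no. Count so far: 3
Gen 8: crossing 1x5. Involves strand 4? no. Count so far: 3
Gen 9: crossing 5x1. Involves strand 4? no. Count so far: 3
Gen 10: crossing 1x5. Involves strand 4? no. Count so far: 3
Gen 11: crossing 2x3. Involves strand 4? no. Count so far: 3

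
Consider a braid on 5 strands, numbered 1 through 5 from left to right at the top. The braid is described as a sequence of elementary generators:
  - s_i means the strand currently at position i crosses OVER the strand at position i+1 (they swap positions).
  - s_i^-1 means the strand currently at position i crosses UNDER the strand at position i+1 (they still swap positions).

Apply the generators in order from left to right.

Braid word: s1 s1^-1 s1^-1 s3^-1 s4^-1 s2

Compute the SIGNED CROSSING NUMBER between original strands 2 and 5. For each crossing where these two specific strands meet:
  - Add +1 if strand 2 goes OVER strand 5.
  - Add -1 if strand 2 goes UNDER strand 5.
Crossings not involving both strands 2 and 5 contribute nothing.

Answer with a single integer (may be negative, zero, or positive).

Gen 1: crossing 1x2. Both 2&5? no. Sum: 0
Gen 2: crossing 2x1. Both 2&5? no. Sum: 0
Gen 3: crossing 1x2. Both 2&5? no. Sum: 0
Gen 4: crossing 3x4. Both 2&5? no. Sum: 0
Gen 5: crossing 3x5. Both 2&5? no. Sum: 0
Gen 6: crossing 1x4. Both 2&5? no. Sum: 0

Answer: 0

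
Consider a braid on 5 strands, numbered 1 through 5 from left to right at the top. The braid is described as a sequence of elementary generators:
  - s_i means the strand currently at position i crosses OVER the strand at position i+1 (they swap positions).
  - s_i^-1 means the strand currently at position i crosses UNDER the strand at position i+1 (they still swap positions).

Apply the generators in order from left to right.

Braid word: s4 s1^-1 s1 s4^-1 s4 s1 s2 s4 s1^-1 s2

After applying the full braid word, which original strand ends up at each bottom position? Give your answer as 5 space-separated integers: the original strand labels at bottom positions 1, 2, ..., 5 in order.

Gen 1 (s4): strand 4 crosses over strand 5. Perm now: [1 2 3 5 4]
Gen 2 (s1^-1): strand 1 crosses under strand 2. Perm now: [2 1 3 5 4]
Gen 3 (s1): strand 2 crosses over strand 1. Perm now: [1 2 3 5 4]
Gen 4 (s4^-1): strand 5 crosses under strand 4. Perm now: [1 2 3 4 5]
Gen 5 (s4): strand 4 crosses over strand 5. Perm now: [1 2 3 5 4]
Gen 6 (s1): strand 1 crosses over strand 2. Perm now: [2 1 3 5 4]
Gen 7 (s2): strand 1 crosses over strand 3. Perm now: [2 3 1 5 4]
Gen 8 (s4): strand 5 crosses over strand 4. Perm now: [2 3 1 4 5]
Gen 9 (s1^-1): strand 2 crosses under strand 3. Perm now: [3 2 1 4 5]
Gen 10 (s2): strand 2 crosses over strand 1. Perm now: [3 1 2 4 5]

Answer: 3 1 2 4 5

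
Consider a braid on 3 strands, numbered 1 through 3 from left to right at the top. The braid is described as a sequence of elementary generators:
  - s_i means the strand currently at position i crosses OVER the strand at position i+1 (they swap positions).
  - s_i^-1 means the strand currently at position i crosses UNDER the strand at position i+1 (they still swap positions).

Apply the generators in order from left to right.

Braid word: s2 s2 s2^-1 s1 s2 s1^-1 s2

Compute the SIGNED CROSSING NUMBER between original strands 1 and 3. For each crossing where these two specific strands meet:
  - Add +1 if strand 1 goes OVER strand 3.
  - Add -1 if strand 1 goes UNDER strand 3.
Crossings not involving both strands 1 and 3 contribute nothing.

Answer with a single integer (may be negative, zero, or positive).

Gen 1: crossing 2x3. Both 1&3? no. Sum: 0
Gen 2: crossing 3x2. Both 1&3? no. Sum: 0
Gen 3: crossing 2x3. Both 1&3? no. Sum: 0
Gen 4: 1 over 3. Both 1&3? yes. Contrib: +1. Sum: 1
Gen 5: crossing 1x2. Both 1&3? no. Sum: 1
Gen 6: crossing 3x2. Both 1&3? no. Sum: 1
Gen 7: 3 over 1. Both 1&3? yes. Contrib: -1. Sum: 0

Answer: 0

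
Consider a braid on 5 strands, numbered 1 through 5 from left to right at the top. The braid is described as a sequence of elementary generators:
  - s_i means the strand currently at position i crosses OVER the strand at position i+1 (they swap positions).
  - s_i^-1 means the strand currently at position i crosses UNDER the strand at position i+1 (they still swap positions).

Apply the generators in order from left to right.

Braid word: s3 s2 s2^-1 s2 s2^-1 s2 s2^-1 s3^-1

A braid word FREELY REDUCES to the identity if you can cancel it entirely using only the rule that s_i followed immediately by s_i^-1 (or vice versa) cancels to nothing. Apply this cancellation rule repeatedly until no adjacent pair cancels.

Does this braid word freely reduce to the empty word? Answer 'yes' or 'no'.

Answer: yes

Derivation:
Gen 1 (s3): push. Stack: [s3]
Gen 2 (s2): push. Stack: [s3 s2]
Gen 3 (s2^-1): cancels prior s2. Stack: [s3]
Gen 4 (s2): push. Stack: [s3 s2]
Gen 5 (s2^-1): cancels prior s2. Stack: [s3]
Gen 6 (s2): push. Stack: [s3 s2]
Gen 7 (s2^-1): cancels prior s2. Stack: [s3]
Gen 8 (s3^-1): cancels prior s3. Stack: []
Reduced word: (empty)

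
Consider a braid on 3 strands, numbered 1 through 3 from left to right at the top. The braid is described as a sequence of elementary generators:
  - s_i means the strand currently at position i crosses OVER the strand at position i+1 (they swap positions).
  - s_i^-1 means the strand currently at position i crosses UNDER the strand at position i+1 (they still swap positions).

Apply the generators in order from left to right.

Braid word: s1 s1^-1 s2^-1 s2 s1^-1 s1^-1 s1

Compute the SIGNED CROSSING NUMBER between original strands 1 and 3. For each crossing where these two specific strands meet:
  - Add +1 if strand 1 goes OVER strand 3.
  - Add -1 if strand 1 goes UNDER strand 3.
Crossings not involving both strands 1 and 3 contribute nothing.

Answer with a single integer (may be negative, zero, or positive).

Gen 1: crossing 1x2. Both 1&3? no. Sum: 0
Gen 2: crossing 2x1. Both 1&3? no. Sum: 0
Gen 3: crossing 2x3. Both 1&3? no. Sum: 0
Gen 4: crossing 3x2. Both 1&3? no. Sum: 0
Gen 5: crossing 1x2. Both 1&3? no. Sum: 0
Gen 6: crossing 2x1. Both 1&3? no. Sum: 0
Gen 7: crossing 1x2. Both 1&3? no. Sum: 0

Answer: 0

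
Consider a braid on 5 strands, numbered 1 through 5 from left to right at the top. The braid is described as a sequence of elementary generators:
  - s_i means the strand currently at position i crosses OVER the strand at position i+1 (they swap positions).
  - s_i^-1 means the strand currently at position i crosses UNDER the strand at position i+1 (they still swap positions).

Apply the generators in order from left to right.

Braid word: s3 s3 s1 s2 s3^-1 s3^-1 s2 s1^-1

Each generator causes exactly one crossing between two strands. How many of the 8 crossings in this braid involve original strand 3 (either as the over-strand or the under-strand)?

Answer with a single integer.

Gen 1: crossing 3x4. Involves strand 3? yes. Count so far: 1
Gen 2: crossing 4x3. Involves strand 3? yes. Count so far: 2
Gen 3: crossing 1x2. Involves strand 3? no. Count so far: 2
Gen 4: crossing 1x3. Involves strand 3? yes. Count so far: 3
Gen 5: crossing 1x4. Involves strand 3? no. Count so far: 3
Gen 6: crossing 4x1. Involves strand 3? no. Count so far: 3
Gen 7: crossing 3x1. Involves strand 3? yes. Count so far: 4
Gen 8: crossing 2x1. Involves strand 3? no. Count so far: 4

Answer: 4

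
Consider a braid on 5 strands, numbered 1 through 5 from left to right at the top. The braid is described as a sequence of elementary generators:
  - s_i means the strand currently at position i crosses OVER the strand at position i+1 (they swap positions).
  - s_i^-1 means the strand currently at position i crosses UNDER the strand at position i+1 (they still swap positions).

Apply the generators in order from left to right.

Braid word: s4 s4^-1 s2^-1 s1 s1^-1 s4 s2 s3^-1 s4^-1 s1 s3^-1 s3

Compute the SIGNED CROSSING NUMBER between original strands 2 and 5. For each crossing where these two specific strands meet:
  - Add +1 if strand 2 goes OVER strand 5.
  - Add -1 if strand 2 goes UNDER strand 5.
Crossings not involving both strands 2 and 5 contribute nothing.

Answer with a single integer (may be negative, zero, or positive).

Gen 1: crossing 4x5. Both 2&5? no. Sum: 0
Gen 2: crossing 5x4. Both 2&5? no. Sum: 0
Gen 3: crossing 2x3. Both 2&5? no. Sum: 0
Gen 4: crossing 1x3. Both 2&5? no. Sum: 0
Gen 5: crossing 3x1. Both 2&5? no. Sum: 0
Gen 6: crossing 4x5. Both 2&5? no. Sum: 0
Gen 7: crossing 3x2. Both 2&5? no. Sum: 0
Gen 8: crossing 3x5. Both 2&5? no. Sum: 0
Gen 9: crossing 3x4. Both 2&5? no. Sum: 0
Gen 10: crossing 1x2. Both 2&5? no. Sum: 0
Gen 11: crossing 5x4. Both 2&5? no. Sum: 0
Gen 12: crossing 4x5. Both 2&5? no. Sum: 0

Answer: 0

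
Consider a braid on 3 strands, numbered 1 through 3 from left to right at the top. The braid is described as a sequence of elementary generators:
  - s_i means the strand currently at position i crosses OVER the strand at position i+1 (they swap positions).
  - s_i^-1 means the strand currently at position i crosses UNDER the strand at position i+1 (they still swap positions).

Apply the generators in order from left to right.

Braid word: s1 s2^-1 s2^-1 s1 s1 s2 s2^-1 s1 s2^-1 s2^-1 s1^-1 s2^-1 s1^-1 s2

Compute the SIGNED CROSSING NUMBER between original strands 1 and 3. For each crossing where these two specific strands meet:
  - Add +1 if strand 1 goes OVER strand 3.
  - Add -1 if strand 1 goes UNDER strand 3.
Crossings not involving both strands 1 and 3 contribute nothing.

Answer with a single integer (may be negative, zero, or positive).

Gen 1: crossing 1x2. Both 1&3? no. Sum: 0
Gen 2: 1 under 3. Both 1&3? yes. Contrib: -1. Sum: -1
Gen 3: 3 under 1. Both 1&3? yes. Contrib: +1. Sum: 0
Gen 4: crossing 2x1. Both 1&3? no. Sum: 0
Gen 5: crossing 1x2. Both 1&3? no. Sum: 0
Gen 6: 1 over 3. Both 1&3? yes. Contrib: +1. Sum: 1
Gen 7: 3 under 1. Both 1&3? yes. Contrib: +1. Sum: 2
Gen 8: crossing 2x1. Both 1&3? no. Sum: 2
Gen 9: crossing 2x3. Both 1&3? no. Sum: 2
Gen 10: crossing 3x2. Both 1&3? no. Sum: 2
Gen 11: crossing 1x2. Both 1&3? no. Sum: 2
Gen 12: 1 under 3. Both 1&3? yes. Contrib: -1. Sum: 1
Gen 13: crossing 2x3. Both 1&3? no. Sum: 1
Gen 14: crossing 2x1. Both 1&3? no. Sum: 1

Answer: 1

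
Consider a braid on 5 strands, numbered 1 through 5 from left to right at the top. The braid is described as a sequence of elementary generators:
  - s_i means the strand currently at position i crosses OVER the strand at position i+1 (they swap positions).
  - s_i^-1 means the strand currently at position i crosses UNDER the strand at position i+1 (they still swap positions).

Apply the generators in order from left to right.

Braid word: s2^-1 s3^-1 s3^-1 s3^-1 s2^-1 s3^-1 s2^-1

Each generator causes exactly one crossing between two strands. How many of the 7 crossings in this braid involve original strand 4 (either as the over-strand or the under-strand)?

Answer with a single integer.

Gen 1: crossing 2x3. Involves strand 4? no. Count so far: 0
Gen 2: crossing 2x4. Involves strand 4? yes. Count so far: 1
Gen 3: crossing 4x2. Involves strand 4? yes. Count so far: 2
Gen 4: crossing 2x4. Involves strand 4? yes. Count so far: 3
Gen 5: crossing 3x4. Involves strand 4? yes. Count so far: 4
Gen 6: crossing 3x2. Involves strand 4? no. Count so far: 4
Gen 7: crossing 4x2. Involves strand 4? yes. Count so far: 5

Answer: 5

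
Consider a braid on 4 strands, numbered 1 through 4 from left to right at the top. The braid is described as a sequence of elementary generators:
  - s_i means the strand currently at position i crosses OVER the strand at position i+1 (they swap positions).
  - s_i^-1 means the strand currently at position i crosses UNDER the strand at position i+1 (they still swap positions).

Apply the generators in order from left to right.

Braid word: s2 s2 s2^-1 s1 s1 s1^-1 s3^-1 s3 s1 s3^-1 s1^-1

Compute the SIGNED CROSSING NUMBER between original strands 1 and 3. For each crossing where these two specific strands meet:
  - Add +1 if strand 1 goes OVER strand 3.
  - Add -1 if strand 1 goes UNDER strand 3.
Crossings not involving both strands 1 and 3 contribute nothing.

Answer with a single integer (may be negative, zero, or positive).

Gen 1: crossing 2x3. Both 1&3? no. Sum: 0
Gen 2: crossing 3x2. Both 1&3? no. Sum: 0
Gen 3: crossing 2x3. Both 1&3? no. Sum: 0
Gen 4: 1 over 3. Both 1&3? yes. Contrib: +1. Sum: 1
Gen 5: 3 over 1. Both 1&3? yes. Contrib: -1. Sum: 0
Gen 6: 1 under 3. Both 1&3? yes. Contrib: -1. Sum: -1
Gen 7: crossing 2x4. Both 1&3? no. Sum: -1
Gen 8: crossing 4x2. Both 1&3? no. Sum: -1
Gen 9: 3 over 1. Both 1&3? yes. Contrib: -1. Sum: -2
Gen 10: crossing 2x4. Both 1&3? no. Sum: -2
Gen 11: 1 under 3. Both 1&3? yes. Contrib: -1. Sum: -3

Answer: -3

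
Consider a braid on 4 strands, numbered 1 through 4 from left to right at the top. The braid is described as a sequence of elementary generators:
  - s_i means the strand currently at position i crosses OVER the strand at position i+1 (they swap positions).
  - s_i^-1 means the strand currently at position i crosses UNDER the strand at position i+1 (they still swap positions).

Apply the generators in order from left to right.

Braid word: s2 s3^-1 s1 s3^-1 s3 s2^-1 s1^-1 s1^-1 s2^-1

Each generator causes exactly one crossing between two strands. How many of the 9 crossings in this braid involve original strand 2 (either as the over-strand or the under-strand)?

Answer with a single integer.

Answer: 4

Derivation:
Gen 1: crossing 2x3. Involves strand 2? yes. Count so far: 1
Gen 2: crossing 2x4. Involves strand 2? yes. Count so far: 2
Gen 3: crossing 1x3. Involves strand 2? no. Count so far: 2
Gen 4: crossing 4x2. Involves strand 2? yes. Count so far: 3
Gen 5: crossing 2x4. Involves strand 2? yes. Count so far: 4
Gen 6: crossing 1x4. Involves strand 2? no. Count so far: 4
Gen 7: crossing 3x4. Involves strand 2? no. Count so far: 4
Gen 8: crossing 4x3. Involves strand 2? no. Count so far: 4
Gen 9: crossing 4x1. Involves strand 2? no. Count so far: 4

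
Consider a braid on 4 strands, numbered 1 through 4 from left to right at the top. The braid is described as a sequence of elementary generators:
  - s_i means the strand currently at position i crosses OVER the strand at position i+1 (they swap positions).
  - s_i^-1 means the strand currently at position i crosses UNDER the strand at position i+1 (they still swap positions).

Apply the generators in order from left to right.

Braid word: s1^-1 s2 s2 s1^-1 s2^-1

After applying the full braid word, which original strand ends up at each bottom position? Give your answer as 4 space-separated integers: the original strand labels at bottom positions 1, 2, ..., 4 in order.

Gen 1 (s1^-1): strand 1 crosses under strand 2. Perm now: [2 1 3 4]
Gen 2 (s2): strand 1 crosses over strand 3. Perm now: [2 3 1 4]
Gen 3 (s2): strand 3 crosses over strand 1. Perm now: [2 1 3 4]
Gen 4 (s1^-1): strand 2 crosses under strand 1. Perm now: [1 2 3 4]
Gen 5 (s2^-1): strand 2 crosses under strand 3. Perm now: [1 3 2 4]

Answer: 1 3 2 4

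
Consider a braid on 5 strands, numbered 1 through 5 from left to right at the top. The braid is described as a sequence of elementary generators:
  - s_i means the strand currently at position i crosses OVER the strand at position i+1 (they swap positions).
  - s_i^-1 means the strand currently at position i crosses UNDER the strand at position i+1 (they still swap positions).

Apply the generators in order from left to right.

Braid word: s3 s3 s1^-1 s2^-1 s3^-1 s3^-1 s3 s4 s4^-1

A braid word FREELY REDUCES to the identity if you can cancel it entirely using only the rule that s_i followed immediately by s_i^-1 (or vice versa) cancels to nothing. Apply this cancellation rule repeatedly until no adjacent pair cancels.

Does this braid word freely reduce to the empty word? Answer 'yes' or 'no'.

Gen 1 (s3): push. Stack: [s3]
Gen 2 (s3): push. Stack: [s3 s3]
Gen 3 (s1^-1): push. Stack: [s3 s3 s1^-1]
Gen 4 (s2^-1): push. Stack: [s3 s3 s1^-1 s2^-1]
Gen 5 (s3^-1): push. Stack: [s3 s3 s1^-1 s2^-1 s3^-1]
Gen 6 (s3^-1): push. Stack: [s3 s3 s1^-1 s2^-1 s3^-1 s3^-1]
Gen 7 (s3): cancels prior s3^-1. Stack: [s3 s3 s1^-1 s2^-1 s3^-1]
Gen 8 (s4): push. Stack: [s3 s3 s1^-1 s2^-1 s3^-1 s4]
Gen 9 (s4^-1): cancels prior s4. Stack: [s3 s3 s1^-1 s2^-1 s3^-1]
Reduced word: s3 s3 s1^-1 s2^-1 s3^-1

Answer: no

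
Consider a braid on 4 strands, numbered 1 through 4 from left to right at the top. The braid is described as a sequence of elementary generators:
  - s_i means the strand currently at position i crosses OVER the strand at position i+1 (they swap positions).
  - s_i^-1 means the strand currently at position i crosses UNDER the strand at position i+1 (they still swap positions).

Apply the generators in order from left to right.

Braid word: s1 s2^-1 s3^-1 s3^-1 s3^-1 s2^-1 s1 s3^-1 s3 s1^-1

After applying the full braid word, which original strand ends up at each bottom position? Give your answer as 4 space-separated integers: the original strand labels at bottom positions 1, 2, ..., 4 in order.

Answer: 2 4 3 1

Derivation:
Gen 1 (s1): strand 1 crosses over strand 2. Perm now: [2 1 3 4]
Gen 2 (s2^-1): strand 1 crosses under strand 3. Perm now: [2 3 1 4]
Gen 3 (s3^-1): strand 1 crosses under strand 4. Perm now: [2 3 4 1]
Gen 4 (s3^-1): strand 4 crosses under strand 1. Perm now: [2 3 1 4]
Gen 5 (s3^-1): strand 1 crosses under strand 4. Perm now: [2 3 4 1]
Gen 6 (s2^-1): strand 3 crosses under strand 4. Perm now: [2 4 3 1]
Gen 7 (s1): strand 2 crosses over strand 4. Perm now: [4 2 3 1]
Gen 8 (s3^-1): strand 3 crosses under strand 1. Perm now: [4 2 1 3]
Gen 9 (s3): strand 1 crosses over strand 3. Perm now: [4 2 3 1]
Gen 10 (s1^-1): strand 4 crosses under strand 2. Perm now: [2 4 3 1]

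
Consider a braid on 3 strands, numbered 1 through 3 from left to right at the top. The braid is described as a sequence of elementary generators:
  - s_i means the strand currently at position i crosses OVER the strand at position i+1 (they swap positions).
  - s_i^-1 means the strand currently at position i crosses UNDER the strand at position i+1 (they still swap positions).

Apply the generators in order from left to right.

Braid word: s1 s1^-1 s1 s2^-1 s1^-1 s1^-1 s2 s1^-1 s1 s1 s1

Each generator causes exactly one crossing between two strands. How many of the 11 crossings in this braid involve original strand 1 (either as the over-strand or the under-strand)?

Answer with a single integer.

Answer: 9

Derivation:
Gen 1: crossing 1x2. Involves strand 1? yes. Count so far: 1
Gen 2: crossing 2x1. Involves strand 1? yes. Count so far: 2
Gen 3: crossing 1x2. Involves strand 1? yes. Count so far: 3
Gen 4: crossing 1x3. Involves strand 1? yes. Count so far: 4
Gen 5: crossing 2x3. Involves strand 1? no. Count so far: 4
Gen 6: crossing 3x2. Involves strand 1? no. Count so far: 4
Gen 7: crossing 3x1. Involves strand 1? yes. Count so far: 5
Gen 8: crossing 2x1. Involves strand 1? yes. Count so far: 6
Gen 9: crossing 1x2. Involves strand 1? yes. Count so far: 7
Gen 10: crossing 2x1. Involves strand 1? yes. Count so far: 8
Gen 11: crossing 1x2. Involves strand 1? yes. Count so far: 9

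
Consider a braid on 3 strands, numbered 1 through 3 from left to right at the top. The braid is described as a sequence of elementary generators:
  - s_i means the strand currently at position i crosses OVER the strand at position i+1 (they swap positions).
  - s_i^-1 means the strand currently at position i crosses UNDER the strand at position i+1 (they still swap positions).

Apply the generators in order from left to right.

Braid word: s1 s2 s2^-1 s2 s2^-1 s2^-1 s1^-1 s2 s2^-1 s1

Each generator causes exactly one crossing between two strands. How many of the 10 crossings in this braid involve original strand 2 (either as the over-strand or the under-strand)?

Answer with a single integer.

Gen 1: crossing 1x2. Involves strand 2? yes. Count so far: 1
Gen 2: crossing 1x3. Involves strand 2? no. Count so far: 1
Gen 3: crossing 3x1. Involves strand 2? no. Count so far: 1
Gen 4: crossing 1x3. Involves strand 2? no. Count so far: 1
Gen 5: crossing 3x1. Involves strand 2? no. Count so far: 1
Gen 6: crossing 1x3. Involves strand 2? no. Count so far: 1
Gen 7: crossing 2x3. Involves strand 2? yes. Count so far: 2
Gen 8: crossing 2x1. Involves strand 2? yes. Count so far: 3
Gen 9: crossing 1x2. Involves strand 2? yes. Count so far: 4
Gen 10: crossing 3x2. Involves strand 2? yes. Count so far: 5

Answer: 5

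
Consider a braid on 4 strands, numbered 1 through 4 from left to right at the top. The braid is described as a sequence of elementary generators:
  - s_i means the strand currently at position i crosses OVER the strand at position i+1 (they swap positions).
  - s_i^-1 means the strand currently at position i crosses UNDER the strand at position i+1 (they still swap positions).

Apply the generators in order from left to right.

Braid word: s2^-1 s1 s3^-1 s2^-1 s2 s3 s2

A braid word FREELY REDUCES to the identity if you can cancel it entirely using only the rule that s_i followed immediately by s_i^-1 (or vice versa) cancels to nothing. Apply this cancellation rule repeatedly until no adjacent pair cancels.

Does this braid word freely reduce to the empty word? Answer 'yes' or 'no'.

Answer: no

Derivation:
Gen 1 (s2^-1): push. Stack: [s2^-1]
Gen 2 (s1): push. Stack: [s2^-1 s1]
Gen 3 (s3^-1): push. Stack: [s2^-1 s1 s3^-1]
Gen 4 (s2^-1): push. Stack: [s2^-1 s1 s3^-1 s2^-1]
Gen 5 (s2): cancels prior s2^-1. Stack: [s2^-1 s1 s3^-1]
Gen 6 (s3): cancels prior s3^-1. Stack: [s2^-1 s1]
Gen 7 (s2): push. Stack: [s2^-1 s1 s2]
Reduced word: s2^-1 s1 s2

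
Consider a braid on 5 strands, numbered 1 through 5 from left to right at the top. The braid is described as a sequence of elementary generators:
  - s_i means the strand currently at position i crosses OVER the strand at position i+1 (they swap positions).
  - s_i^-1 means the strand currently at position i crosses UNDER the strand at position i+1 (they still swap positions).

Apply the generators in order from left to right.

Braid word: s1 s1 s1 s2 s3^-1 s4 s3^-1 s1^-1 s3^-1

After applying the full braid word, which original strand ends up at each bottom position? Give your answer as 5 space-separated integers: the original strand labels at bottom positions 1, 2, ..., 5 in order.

Answer: 3 2 4 5 1

Derivation:
Gen 1 (s1): strand 1 crosses over strand 2. Perm now: [2 1 3 4 5]
Gen 2 (s1): strand 2 crosses over strand 1. Perm now: [1 2 3 4 5]
Gen 3 (s1): strand 1 crosses over strand 2. Perm now: [2 1 3 4 5]
Gen 4 (s2): strand 1 crosses over strand 3. Perm now: [2 3 1 4 5]
Gen 5 (s3^-1): strand 1 crosses under strand 4. Perm now: [2 3 4 1 5]
Gen 6 (s4): strand 1 crosses over strand 5. Perm now: [2 3 4 5 1]
Gen 7 (s3^-1): strand 4 crosses under strand 5. Perm now: [2 3 5 4 1]
Gen 8 (s1^-1): strand 2 crosses under strand 3. Perm now: [3 2 5 4 1]
Gen 9 (s3^-1): strand 5 crosses under strand 4. Perm now: [3 2 4 5 1]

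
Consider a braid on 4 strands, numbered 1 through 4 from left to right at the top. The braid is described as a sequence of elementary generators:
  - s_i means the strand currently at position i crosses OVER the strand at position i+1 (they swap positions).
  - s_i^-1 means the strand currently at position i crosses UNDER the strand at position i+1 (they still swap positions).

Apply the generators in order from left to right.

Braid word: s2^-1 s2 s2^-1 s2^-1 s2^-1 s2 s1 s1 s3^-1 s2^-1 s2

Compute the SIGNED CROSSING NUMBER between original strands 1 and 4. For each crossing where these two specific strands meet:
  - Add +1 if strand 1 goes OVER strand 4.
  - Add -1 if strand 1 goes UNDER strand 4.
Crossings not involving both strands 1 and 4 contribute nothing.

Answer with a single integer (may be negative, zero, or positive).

Answer: 0

Derivation:
Gen 1: crossing 2x3. Both 1&4? no. Sum: 0
Gen 2: crossing 3x2. Both 1&4? no. Sum: 0
Gen 3: crossing 2x3. Both 1&4? no. Sum: 0
Gen 4: crossing 3x2. Both 1&4? no. Sum: 0
Gen 5: crossing 2x3. Both 1&4? no. Sum: 0
Gen 6: crossing 3x2. Both 1&4? no. Sum: 0
Gen 7: crossing 1x2. Both 1&4? no. Sum: 0
Gen 8: crossing 2x1. Both 1&4? no. Sum: 0
Gen 9: crossing 3x4. Both 1&4? no. Sum: 0
Gen 10: crossing 2x4. Both 1&4? no. Sum: 0
Gen 11: crossing 4x2. Both 1&4? no. Sum: 0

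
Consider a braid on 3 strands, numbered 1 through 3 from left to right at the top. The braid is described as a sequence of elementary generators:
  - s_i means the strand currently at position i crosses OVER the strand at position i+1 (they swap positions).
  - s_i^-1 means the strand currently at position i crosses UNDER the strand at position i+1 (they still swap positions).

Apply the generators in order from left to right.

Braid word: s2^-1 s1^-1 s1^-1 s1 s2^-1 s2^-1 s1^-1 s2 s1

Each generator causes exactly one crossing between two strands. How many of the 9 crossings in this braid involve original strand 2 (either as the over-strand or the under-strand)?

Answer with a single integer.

Answer: 5

Derivation:
Gen 1: crossing 2x3. Involves strand 2? yes. Count so far: 1
Gen 2: crossing 1x3. Involves strand 2? no. Count so far: 1
Gen 3: crossing 3x1. Involves strand 2? no. Count so far: 1
Gen 4: crossing 1x3. Involves strand 2? no. Count so far: 1
Gen 5: crossing 1x2. Involves strand 2? yes. Count so far: 2
Gen 6: crossing 2x1. Involves strand 2? yes. Count so far: 3
Gen 7: crossing 3x1. Involves strand 2? no. Count so far: 3
Gen 8: crossing 3x2. Involves strand 2? yes. Count so far: 4
Gen 9: crossing 1x2. Involves strand 2? yes. Count so far: 5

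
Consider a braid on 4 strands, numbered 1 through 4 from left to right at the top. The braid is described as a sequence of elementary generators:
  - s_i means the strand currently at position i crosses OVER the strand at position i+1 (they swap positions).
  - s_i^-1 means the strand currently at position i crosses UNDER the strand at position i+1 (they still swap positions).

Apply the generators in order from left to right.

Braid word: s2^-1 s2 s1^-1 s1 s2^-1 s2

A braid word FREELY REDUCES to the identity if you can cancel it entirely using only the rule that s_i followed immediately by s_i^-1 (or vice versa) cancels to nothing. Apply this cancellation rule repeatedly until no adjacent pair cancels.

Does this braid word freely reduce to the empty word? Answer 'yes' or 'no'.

Gen 1 (s2^-1): push. Stack: [s2^-1]
Gen 2 (s2): cancels prior s2^-1. Stack: []
Gen 3 (s1^-1): push. Stack: [s1^-1]
Gen 4 (s1): cancels prior s1^-1. Stack: []
Gen 5 (s2^-1): push. Stack: [s2^-1]
Gen 6 (s2): cancels prior s2^-1. Stack: []
Reduced word: (empty)

Answer: yes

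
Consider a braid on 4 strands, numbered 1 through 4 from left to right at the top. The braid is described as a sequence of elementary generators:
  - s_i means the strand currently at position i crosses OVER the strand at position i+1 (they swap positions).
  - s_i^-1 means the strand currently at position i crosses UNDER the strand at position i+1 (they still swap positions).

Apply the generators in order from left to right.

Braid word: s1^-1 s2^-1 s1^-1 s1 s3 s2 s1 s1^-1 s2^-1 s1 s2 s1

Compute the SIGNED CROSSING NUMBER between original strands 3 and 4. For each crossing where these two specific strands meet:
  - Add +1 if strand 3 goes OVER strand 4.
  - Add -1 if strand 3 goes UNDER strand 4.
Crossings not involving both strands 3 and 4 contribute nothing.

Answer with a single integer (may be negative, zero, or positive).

Answer: 3

Derivation:
Gen 1: crossing 1x2. Both 3&4? no. Sum: 0
Gen 2: crossing 1x3. Both 3&4? no. Sum: 0
Gen 3: crossing 2x3. Both 3&4? no. Sum: 0
Gen 4: crossing 3x2. Both 3&4? no. Sum: 0
Gen 5: crossing 1x4. Both 3&4? no. Sum: 0
Gen 6: 3 over 4. Both 3&4? yes. Contrib: +1. Sum: 1
Gen 7: crossing 2x4. Both 3&4? no. Sum: 1
Gen 8: crossing 4x2. Both 3&4? no. Sum: 1
Gen 9: 4 under 3. Both 3&4? yes. Contrib: +1. Sum: 2
Gen 10: crossing 2x3. Both 3&4? no. Sum: 2
Gen 11: crossing 2x4. Both 3&4? no. Sum: 2
Gen 12: 3 over 4. Both 3&4? yes. Contrib: +1. Sum: 3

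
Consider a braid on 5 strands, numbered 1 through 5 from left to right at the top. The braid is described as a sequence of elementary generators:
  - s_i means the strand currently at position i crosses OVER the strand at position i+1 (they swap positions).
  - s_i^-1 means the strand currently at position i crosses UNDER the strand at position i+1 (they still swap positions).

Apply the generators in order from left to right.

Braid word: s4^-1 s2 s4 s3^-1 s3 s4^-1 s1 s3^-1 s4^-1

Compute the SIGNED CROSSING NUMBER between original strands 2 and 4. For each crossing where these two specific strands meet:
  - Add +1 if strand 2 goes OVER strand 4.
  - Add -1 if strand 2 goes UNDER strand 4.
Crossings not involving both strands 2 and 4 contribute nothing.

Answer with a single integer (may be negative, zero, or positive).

Gen 1: crossing 4x5. Both 2&4? no. Sum: 0
Gen 2: crossing 2x3. Both 2&4? no. Sum: 0
Gen 3: crossing 5x4. Both 2&4? no. Sum: 0
Gen 4: 2 under 4. Both 2&4? yes. Contrib: -1. Sum: -1
Gen 5: 4 over 2. Both 2&4? yes. Contrib: -1. Sum: -2
Gen 6: crossing 4x5. Both 2&4? no. Sum: -2
Gen 7: crossing 1x3. Both 2&4? no. Sum: -2
Gen 8: crossing 2x5. Both 2&4? no. Sum: -2
Gen 9: 2 under 4. Both 2&4? yes. Contrib: -1. Sum: -3

Answer: -3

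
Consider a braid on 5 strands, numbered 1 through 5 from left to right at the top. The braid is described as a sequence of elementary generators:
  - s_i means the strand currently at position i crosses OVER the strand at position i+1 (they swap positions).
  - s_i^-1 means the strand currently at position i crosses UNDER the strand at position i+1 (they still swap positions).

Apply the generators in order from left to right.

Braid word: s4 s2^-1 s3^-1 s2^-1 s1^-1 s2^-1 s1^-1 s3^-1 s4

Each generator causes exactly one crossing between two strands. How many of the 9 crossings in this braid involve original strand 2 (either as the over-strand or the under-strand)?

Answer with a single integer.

Gen 1: crossing 4x5. Involves strand 2? no. Count so far: 0
Gen 2: crossing 2x3. Involves strand 2? yes. Count so far: 1
Gen 3: crossing 2x5. Involves strand 2? yes. Count so far: 2
Gen 4: crossing 3x5. Involves strand 2? no. Count so far: 2
Gen 5: crossing 1x5. Involves strand 2? no. Count so far: 2
Gen 6: crossing 1x3. Involves strand 2? no. Count so far: 2
Gen 7: crossing 5x3. Involves strand 2? no. Count so far: 2
Gen 8: crossing 1x2. Involves strand 2? yes. Count so far: 3
Gen 9: crossing 1x4. Involves strand 2? no. Count so far: 3

Answer: 3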